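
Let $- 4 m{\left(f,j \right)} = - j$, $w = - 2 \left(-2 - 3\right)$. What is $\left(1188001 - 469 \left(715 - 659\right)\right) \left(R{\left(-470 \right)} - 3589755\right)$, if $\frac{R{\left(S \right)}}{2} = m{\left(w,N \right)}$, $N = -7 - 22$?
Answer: $- \frac{8340736099243}{2} \approx -4.1704 \cdot 10^{12}$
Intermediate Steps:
$N = -29$
$w = 10$ ($w = \left(-2\right) \left(-5\right) = 10$)
$m{\left(f,j \right)} = \frac{j}{4}$ ($m{\left(f,j \right)} = - \frac{\left(-1\right) j}{4} = \frac{j}{4}$)
$R{\left(S \right)} = - \frac{29}{2}$ ($R{\left(S \right)} = 2 \cdot \frac{1}{4} \left(-29\right) = 2 \left(- \frac{29}{4}\right) = - \frac{29}{2}$)
$\left(1188001 - 469 \left(715 - 659\right)\right) \left(R{\left(-470 \right)} - 3589755\right) = \left(1188001 - 469 \left(715 - 659\right)\right) \left(- \frac{29}{2} - 3589755\right) = \left(1188001 - 26264\right) \left(- \frac{7179539}{2}\right) = 1161737 \left(- \frac{7179539}{2}\right) = - \frac{8340736099243}{2}$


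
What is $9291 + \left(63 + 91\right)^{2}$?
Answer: $33007$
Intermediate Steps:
$9291 + \left(63 + 91\right)^{2} = 9291 + 154^{2} = 9291 + 23716 = 33007$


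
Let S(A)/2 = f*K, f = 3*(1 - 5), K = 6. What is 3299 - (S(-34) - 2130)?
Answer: 5573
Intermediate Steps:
f = -12 (f = 3*(-4) = -12)
S(A) = -144 (S(A) = 2*(-12*6) = 2*(-72) = -144)
3299 - (S(-34) - 2130) = 3299 - (-144 - 2130) = 3299 - 1*(-2274) = 3299 + 2274 = 5573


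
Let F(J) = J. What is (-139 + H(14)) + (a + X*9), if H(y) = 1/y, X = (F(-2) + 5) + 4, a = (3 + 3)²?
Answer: -559/14 ≈ -39.929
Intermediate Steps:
a = 36 (a = 6² = 36)
X = 7 (X = (-2 + 5) + 4 = 3 + 4 = 7)
(-139 + H(14)) + (a + X*9) = (-139 + 1/14) + (36 + 7*9) = (-139 + 1/14) + (36 + 63) = -1945/14 + 99 = -559/14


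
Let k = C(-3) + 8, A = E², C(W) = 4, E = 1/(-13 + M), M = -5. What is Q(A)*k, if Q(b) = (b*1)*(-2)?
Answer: -2/27 ≈ -0.074074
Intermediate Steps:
E = -1/18 (E = 1/(-13 - 5) = 1/(-18) = -1/18 ≈ -0.055556)
A = 1/324 (A = (-1/18)² = 1/324 ≈ 0.0030864)
Q(b) = -2*b (Q(b) = b*(-2) = -2*b)
k = 12 (k = 4 + 8 = 12)
Q(A)*k = -2*1/324*12 = -1/162*12 = -2/27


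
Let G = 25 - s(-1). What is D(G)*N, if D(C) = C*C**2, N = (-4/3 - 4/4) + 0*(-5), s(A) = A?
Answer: -123032/3 ≈ -41011.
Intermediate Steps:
N = -7/3 (N = (-4*1/3 - 4*1/4) + 0 = (-4/3 - 1) + 0 = -7/3 + 0 = -7/3 ≈ -2.3333)
G = 26 (G = 25 - 1*(-1) = 25 + 1 = 26)
D(C) = C**3
D(G)*N = 26**3*(-7/3) = 17576*(-7/3) = -123032/3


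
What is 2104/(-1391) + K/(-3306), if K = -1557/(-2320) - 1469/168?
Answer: -338340646897/224046033120 ≈ -1.5101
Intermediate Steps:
K = -393313/48720 (K = -1557*(-1/2320) - 1469*1/168 = 1557/2320 - 1469/168 = -393313/48720 ≈ -8.0729)
2104/(-1391) + K/(-3306) = 2104/(-1391) - 393313/48720/(-3306) = 2104*(-1/1391) - 393313/48720*(-1/3306) = -2104/1391 + 393313/161068320 = -338340646897/224046033120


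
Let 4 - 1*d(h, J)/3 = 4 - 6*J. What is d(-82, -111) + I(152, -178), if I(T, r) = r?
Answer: -2176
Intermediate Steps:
d(h, J) = 18*J (d(h, J) = 12 - 3*(4 - 6*J) = 12 + (-12 + 18*J) = 18*J)
d(-82, -111) + I(152, -178) = 18*(-111) - 178 = -1998 - 178 = -2176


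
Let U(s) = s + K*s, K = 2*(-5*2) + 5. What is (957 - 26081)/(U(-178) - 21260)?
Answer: 6281/4692 ≈ 1.3387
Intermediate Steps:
K = -15 (K = 2*(-10) + 5 = -20 + 5 = -15)
U(s) = -14*s (U(s) = s - 15*s = -14*s)
(957 - 26081)/(U(-178) - 21260) = (957 - 26081)/(-14*(-178) - 21260) = -25124/(2492 - 21260) = -25124/(-18768) = -25124*(-1/18768) = 6281/4692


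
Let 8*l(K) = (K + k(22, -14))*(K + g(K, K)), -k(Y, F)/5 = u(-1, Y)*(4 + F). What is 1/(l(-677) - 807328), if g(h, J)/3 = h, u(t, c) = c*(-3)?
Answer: 2/1077773 ≈ 1.8557e-6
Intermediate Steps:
u(t, c) = -3*c
g(h, J) = 3*h
k(Y, F) = 15*Y*(4 + F) (k(Y, F) = -5*(-3*Y)*(4 + F) = -(-15)*Y*(4 + F) = 15*Y*(4 + F))
l(K) = K*(-3300 + K)/2 (l(K) = ((K + 15*22*(4 - 14))*(K + 3*K))/8 = ((K + 15*22*(-10))*(4*K))/8 = ((K - 3300)*(4*K))/8 = ((-3300 + K)*(4*K))/8 = (4*K*(-3300 + K))/8 = K*(-3300 + K)/2)
1/(l(-677) - 807328) = 1/((½)*(-677)*(-3300 - 677) - 807328) = 1/((½)*(-677)*(-3977) - 807328) = 1/(2692429/2 - 807328) = 1/(1077773/2) = 2/1077773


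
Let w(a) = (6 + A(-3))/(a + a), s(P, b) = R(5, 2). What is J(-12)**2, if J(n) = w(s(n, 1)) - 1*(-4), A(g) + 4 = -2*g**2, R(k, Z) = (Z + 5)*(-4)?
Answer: 900/49 ≈ 18.367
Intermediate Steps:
R(k, Z) = -20 - 4*Z (R(k, Z) = (5 + Z)*(-4) = -20 - 4*Z)
A(g) = -4 - 2*g**2
s(P, b) = -28 (s(P, b) = -20 - 4*2 = -20 - 8 = -28)
w(a) = -8/a (w(a) = (6 + (-4 - 2*(-3)**2))/(a + a) = (6 + (-4 - 2*9))/((2*a)) = (6 + (-4 - 18))*(1/(2*a)) = (6 - 22)*(1/(2*a)) = -8/a)
J(n) = 30/7 (J(n) = -8/(-28) - 1*(-4) = -8*(-1/28) + 4 = 2/7 + 4 = 30/7)
J(-12)**2 = (30/7)**2 = 900/49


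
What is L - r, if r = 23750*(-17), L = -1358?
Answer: 402392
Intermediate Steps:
r = -403750
L - r = -1358 - 1*(-403750) = -1358 + 403750 = 402392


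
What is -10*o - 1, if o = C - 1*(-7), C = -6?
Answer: -11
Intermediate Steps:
o = 1 (o = -6 - 1*(-7) = -6 + 7 = 1)
-10*o - 1 = -10*1 - 1 = -10 - 1 = -11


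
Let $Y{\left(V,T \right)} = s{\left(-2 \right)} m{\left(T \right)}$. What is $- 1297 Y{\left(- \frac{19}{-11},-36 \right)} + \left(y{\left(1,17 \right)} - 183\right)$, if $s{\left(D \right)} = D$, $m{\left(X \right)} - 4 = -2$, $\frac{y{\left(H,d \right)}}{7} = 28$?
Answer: $5201$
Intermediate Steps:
$y{\left(H,d \right)} = 196$ ($y{\left(H,d \right)} = 7 \cdot 28 = 196$)
$m{\left(X \right)} = 2$ ($m{\left(X \right)} = 4 - 2 = 2$)
$Y{\left(V,T \right)} = -4$ ($Y{\left(V,T \right)} = \left(-2\right) 2 = -4$)
$- 1297 Y{\left(- \frac{19}{-11},-36 \right)} + \left(y{\left(1,17 \right)} - 183\right) = \left(-1297\right) \left(-4\right) + \left(196 - 183\right) = 5188 + 13 = 5201$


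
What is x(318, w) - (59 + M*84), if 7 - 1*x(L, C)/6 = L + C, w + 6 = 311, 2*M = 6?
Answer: -4007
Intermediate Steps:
M = 3 (M = (½)*6 = 3)
w = 305 (w = -6 + 311 = 305)
x(L, C) = 42 - 6*C - 6*L (x(L, C) = 42 - 6*(L + C) = 42 - 6*(C + L) = 42 + (-6*C - 6*L) = 42 - 6*C - 6*L)
x(318, w) - (59 + M*84) = (42 - 6*305 - 6*318) - (59 + 3*84) = (42 - 1830 - 1908) - (59 + 252) = -3696 - 1*311 = -3696 - 311 = -4007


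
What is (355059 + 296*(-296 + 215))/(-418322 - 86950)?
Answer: -110361/168424 ≈ -0.65526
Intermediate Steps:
(355059 + 296*(-296 + 215))/(-418322 - 86950) = (355059 + 296*(-81))/(-505272) = (355059 - 23976)*(-1/505272) = 331083*(-1/505272) = -110361/168424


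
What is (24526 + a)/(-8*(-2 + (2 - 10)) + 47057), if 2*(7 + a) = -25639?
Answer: 23399/94274 ≈ 0.24820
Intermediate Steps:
a = -25653/2 (a = -7 + (½)*(-25639) = -7 - 25639/2 = -25653/2 ≈ -12827.)
(24526 + a)/(-8*(-2 + (2 - 10)) + 47057) = (24526 - 25653/2)/(-8*(-2 + (2 - 10)) + 47057) = 23399/(2*(-8*(-2 - 8) + 47057)) = 23399/(2*(-8*(-10) + 47057)) = 23399/(2*(80 + 47057)) = (23399/2)/47137 = (23399/2)*(1/47137) = 23399/94274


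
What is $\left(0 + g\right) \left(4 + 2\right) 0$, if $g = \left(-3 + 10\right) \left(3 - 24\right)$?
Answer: $0$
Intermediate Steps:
$g = -147$ ($g = 7 \left(-21\right) = -147$)
$\left(0 + g\right) \left(4 + 2\right) 0 = \left(0 - 147\right) \left(4 + 2\right) 0 = - 147 \cdot 6 \cdot 0 = \left(-147\right) 0 = 0$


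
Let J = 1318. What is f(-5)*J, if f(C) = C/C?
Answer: 1318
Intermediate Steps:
f(C) = 1
f(-5)*J = 1*1318 = 1318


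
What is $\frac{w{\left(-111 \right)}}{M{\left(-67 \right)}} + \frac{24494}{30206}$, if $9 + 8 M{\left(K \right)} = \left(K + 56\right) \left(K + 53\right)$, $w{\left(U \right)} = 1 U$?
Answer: $- \frac{11635649}{2189935} \approx -5.3132$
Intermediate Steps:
$w{\left(U \right)} = U$
$M{\left(K \right)} = - \frac{9}{8} + \frac{\left(53 + K\right) \left(56 + K\right)}{8}$ ($M{\left(K \right)} = - \frac{9}{8} + \frac{\left(K + 56\right) \left(K + 53\right)}{8} = - \frac{9}{8} + \frac{\left(56 + K\right) \left(53 + K\right)}{8} = - \frac{9}{8} + \frac{\left(53 + K\right) \left(56 + K\right)}{8}$)
$\frac{w{\left(-111 \right)}}{M{\left(-67 \right)}} + \frac{24494}{30206} = - \frac{111}{\frac{2959}{8} + \frac{\left(-67\right)^{2}}{8} + \frac{109}{8} \left(-67\right)} + \frac{24494}{30206} = - \frac{111}{\frac{2959}{8} + \frac{1}{8} \cdot 4489 - \frac{7303}{8}} + 24494 \cdot \frac{1}{30206} = - \frac{111}{\frac{2959}{8} + \frac{4489}{8} - \frac{7303}{8}} + \frac{12247}{15103} = - \frac{111}{\frac{145}{8}} + \frac{12247}{15103} = \left(-111\right) \frac{8}{145} + \frac{12247}{15103} = - \frac{888}{145} + \frac{12247}{15103} = - \frac{11635649}{2189935}$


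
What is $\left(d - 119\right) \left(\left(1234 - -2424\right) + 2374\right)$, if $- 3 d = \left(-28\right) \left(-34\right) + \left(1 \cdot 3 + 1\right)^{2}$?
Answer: $- \frac{7992400}{3} \approx -2.6641 \cdot 10^{6}$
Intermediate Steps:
$d = - \frac{968}{3}$ ($d = - \frac{\left(-28\right) \left(-34\right) + \left(1 \cdot 3 + 1\right)^{2}}{3} = - \frac{952 + \left(3 + 1\right)^{2}}{3} = - \frac{952 + 4^{2}}{3} = - \frac{952 + 16}{3} = \left(- \frac{1}{3}\right) 968 = - \frac{968}{3} \approx -322.67$)
$\left(d - 119\right) \left(\left(1234 - -2424\right) + 2374\right) = \left(- \frac{968}{3} - 119\right) \left(\left(1234 - -2424\right) + 2374\right) = - \frac{1325 \left(\left(1234 + 2424\right) + 2374\right)}{3} = - \frac{1325 \left(3658 + 2374\right)}{3} = \left(- \frac{1325}{3}\right) 6032 = - \frac{7992400}{3}$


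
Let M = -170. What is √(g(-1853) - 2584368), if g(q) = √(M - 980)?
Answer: √(-2584368 + 5*I*√46) ≈ 0.01 + 1607.6*I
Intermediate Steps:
g(q) = 5*I*√46 (g(q) = √(-170 - 980) = √(-1150) = 5*I*√46)
√(g(-1853) - 2584368) = √(5*I*√46 - 2584368) = √(-2584368 + 5*I*√46)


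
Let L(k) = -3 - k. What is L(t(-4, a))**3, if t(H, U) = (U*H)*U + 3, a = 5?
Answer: 830584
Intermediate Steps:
t(H, U) = 3 + H*U**2 (t(H, U) = (H*U)*U + 3 = H*U**2 + 3 = 3 + H*U**2)
L(t(-4, a))**3 = (-3 - (3 - 4*5**2))**3 = (-3 - (3 - 4*25))**3 = (-3 - (3 - 100))**3 = (-3 - 1*(-97))**3 = (-3 + 97)**3 = 94**3 = 830584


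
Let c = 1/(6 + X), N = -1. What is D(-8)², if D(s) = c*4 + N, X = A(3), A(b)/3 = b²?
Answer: 841/1089 ≈ 0.77227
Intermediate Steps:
A(b) = 3*b²
X = 27 (X = 3*3² = 3*9 = 27)
c = 1/33 (c = 1/(6 + 27) = 1/33 ≈ 0.030303)
D(s) = -29/33 (D(s) = (1/33)*4 - 1 = 4/33 - 1 = -29/33)
D(-8)² = (-29/33)² = 841/1089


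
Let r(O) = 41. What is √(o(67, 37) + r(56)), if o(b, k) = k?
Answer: √78 ≈ 8.8318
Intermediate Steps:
√(o(67, 37) + r(56)) = √(37 + 41) = √78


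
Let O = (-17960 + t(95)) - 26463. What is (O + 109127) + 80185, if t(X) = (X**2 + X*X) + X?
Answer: 163034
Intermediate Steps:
t(X) = X + 2*X**2 (t(X) = (X**2 + X**2) + X = 2*X**2 + X = X + 2*X**2)
O = -26278 (O = (-17960 + 95*(1 + 2*95)) - 26463 = (-17960 + 95*(1 + 190)) - 26463 = (-17960 + 95*191) - 26463 = (-17960 + 18145) - 26463 = 185 - 26463 = -26278)
(O + 109127) + 80185 = (-26278 + 109127) + 80185 = 82849 + 80185 = 163034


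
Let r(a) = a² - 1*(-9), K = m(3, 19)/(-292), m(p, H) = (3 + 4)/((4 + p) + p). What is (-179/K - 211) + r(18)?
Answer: 523534/7 ≈ 74791.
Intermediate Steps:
m(p, H) = 7/(4 + 2*p)
K = -7/2920 (K = (7/(2*(2 + 3)))/(-292) = ((7/2)/5)*(-1/292) = ((7/2)*(⅕))*(-1/292) = (7/10)*(-1/292) = -7/2920 ≈ -0.0023973)
r(a) = 9 + a² (r(a) = a² + 9 = 9 + a²)
(-179/K - 211) + r(18) = (-179/(-7/2920) - 211) + (9 + 18²) = (-179*(-2920/7) - 211) + (9 + 324) = (522680/7 - 211) + 333 = 521203/7 + 333 = 523534/7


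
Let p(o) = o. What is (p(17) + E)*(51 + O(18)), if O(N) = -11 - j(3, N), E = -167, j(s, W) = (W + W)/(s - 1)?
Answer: -3300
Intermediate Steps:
j(s, W) = 2*W/(-1 + s) (j(s, W) = (2*W)/(-1 + s) = 2*W/(-1 + s))
O(N) = -11 - N (O(N) = -11 - 2*N/(-1 + 3) = -11 - 2*N/2 = -11 - N)
(p(17) + E)*(51 + O(18)) = (17 - 167)*(51 + (-11 - 1*18)) = -150*(51 + (-11 - 18)) = -150*(51 - 29) = -150*22 = -3300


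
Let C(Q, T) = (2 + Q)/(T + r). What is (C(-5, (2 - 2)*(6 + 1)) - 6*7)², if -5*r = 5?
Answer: 1521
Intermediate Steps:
r = -1 (r = -⅕*5 = -1)
C(Q, T) = (2 + Q)/(-1 + T) (C(Q, T) = (2 + Q)/(T - 1) = (2 + Q)/(-1 + T))
(C(-5, (2 - 2)*(6 + 1)) - 6*7)² = ((2 - 5)/(-1 + (2 - 2)*(6 + 1)) - 6*7)² = (-3/(-1 + 0*7) - 42)² = (-3/(-1 + 0) - 42)² = (-3/(-1) - 42)² = (-1*(-3) - 42)² = (3 - 42)² = (-39)² = 1521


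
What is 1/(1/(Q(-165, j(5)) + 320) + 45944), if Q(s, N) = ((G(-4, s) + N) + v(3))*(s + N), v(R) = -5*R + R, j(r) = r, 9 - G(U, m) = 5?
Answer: 800/36755201 ≈ 2.1766e-5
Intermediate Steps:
G(U, m) = 4 (G(U, m) = 9 - 1*5 = 9 - 5 = 4)
v(R) = -4*R
Q(s, N) = (-8 + N)*(N + s) (Q(s, N) = ((4 + N) - 4*3)*(s + N) = ((4 + N) - 12)*(N + s) = (-8 + N)*(N + s))
1/(1/(Q(-165, j(5)) + 320) + 45944) = 1/(1/((5**2 - 8*5 - 8*(-165) + 5*(-165)) + 320) + 45944) = 1/(1/((25 - 40 + 1320 - 825) + 320) + 45944) = 1/(1/(480 + 320) + 45944) = 1/(1/800 + 45944) = 1/(36755201/800) = 800/36755201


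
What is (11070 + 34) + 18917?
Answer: 30021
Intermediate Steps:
(11070 + 34) + 18917 = 11104 + 18917 = 30021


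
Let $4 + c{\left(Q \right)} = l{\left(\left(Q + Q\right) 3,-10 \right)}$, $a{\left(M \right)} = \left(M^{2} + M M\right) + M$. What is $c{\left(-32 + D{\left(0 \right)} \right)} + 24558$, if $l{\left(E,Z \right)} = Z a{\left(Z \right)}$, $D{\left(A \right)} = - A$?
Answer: $22654$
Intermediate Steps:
$a{\left(M \right)} = M + 2 M^{2}$ ($a{\left(M \right)} = \left(M^{2} + M^{2}\right) + M = 2 M^{2} + M = M + 2 M^{2}$)
$l{\left(E,Z \right)} = Z^{2} \left(1 + 2 Z\right)$ ($l{\left(E,Z \right)} = Z Z \left(1 + 2 Z\right) = Z^{2} \left(1 + 2 Z\right)$)
$c{\left(Q \right)} = -1904$ ($c{\left(Q \right)} = -4 + \left(-10\right)^{2} \left(1 + 2 \left(-10\right)\right) = -4 + 100 \left(1 - 20\right) = -4 + 100 \left(-19\right) = -4 - 1900 = -1904$)
$c{\left(-32 + D{\left(0 \right)} \right)} + 24558 = -1904 + 24558 = 22654$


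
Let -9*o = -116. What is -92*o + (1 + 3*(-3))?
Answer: -10744/9 ≈ -1193.8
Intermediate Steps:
o = 116/9 (o = -⅑*(-116) = 116/9 ≈ 12.889)
-92*o + (1 + 3*(-3)) = -92*116/9 + (1 + 3*(-3)) = -10672/9 + (1 - 9) = -10672/9 - 8 = -10744/9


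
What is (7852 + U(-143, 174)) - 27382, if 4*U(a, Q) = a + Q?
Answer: -78089/4 ≈ -19522.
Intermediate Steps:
U(a, Q) = Q/4 + a/4 (U(a, Q) = (a + Q)/4 = (Q + a)/4 = Q/4 + a/4)
(7852 + U(-143, 174)) - 27382 = (7852 + ((¼)*174 + (¼)*(-143))) - 27382 = (7852 + (87/2 - 143/4)) - 27382 = (7852 + 31/4) - 27382 = 31439/4 - 27382 = -78089/4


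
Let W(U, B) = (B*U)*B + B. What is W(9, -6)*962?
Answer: 305916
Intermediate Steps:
W(U, B) = B + U*B² (W(U, B) = U*B² + B = B + U*B²)
W(9, -6)*962 = -6*(1 - 6*9)*962 = -6*(1 - 54)*962 = -6*(-53)*962 = 318*962 = 305916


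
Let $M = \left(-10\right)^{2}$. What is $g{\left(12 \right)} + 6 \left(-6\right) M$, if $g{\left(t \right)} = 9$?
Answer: $-3591$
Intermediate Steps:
$M = 100$
$g{\left(12 \right)} + 6 \left(-6\right) M = 9 + 6 \left(-6\right) 100 = 9 - 3600 = -3591$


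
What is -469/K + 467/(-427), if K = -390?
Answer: 18133/166530 ≈ 0.10889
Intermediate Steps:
-469/K + 467/(-427) = -469/(-390) + 467/(-427) = -469*(-1/390) + 467*(-1/427) = 469/390 - 467/427 = 18133/166530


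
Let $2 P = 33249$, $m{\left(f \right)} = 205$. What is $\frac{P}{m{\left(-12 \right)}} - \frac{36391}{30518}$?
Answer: $\frac{249943168}{3128095} \approx 79.903$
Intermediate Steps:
$P = \frac{33249}{2}$ ($P = \frac{1}{2} \cdot 33249 = \frac{33249}{2} \approx 16625.0$)
$\frac{P}{m{\left(-12 \right)}} - \frac{36391}{30518} = \frac{33249}{2 \cdot 205} - \frac{36391}{30518} = \frac{33249}{2} \cdot \frac{1}{205} - \frac{36391}{30518} = \frac{33249}{410} - \frac{36391}{30518} = \frac{249943168}{3128095}$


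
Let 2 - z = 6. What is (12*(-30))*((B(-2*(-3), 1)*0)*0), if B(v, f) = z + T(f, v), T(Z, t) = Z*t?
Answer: 0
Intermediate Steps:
z = -4 (z = 2 - 1*6 = 2 - 6 = -4)
B(v, f) = -4 + f*v
(12*(-30))*((B(-2*(-3), 1)*0)*0) = (12*(-30))*(((-4 + 1*(-2*(-3)))*0)*0) = -360*(-4 + 1*6)*0*0 = -360*(-4 + 6)*0*0 = -360*2*0*0 = -0*0 = -360*0 = 0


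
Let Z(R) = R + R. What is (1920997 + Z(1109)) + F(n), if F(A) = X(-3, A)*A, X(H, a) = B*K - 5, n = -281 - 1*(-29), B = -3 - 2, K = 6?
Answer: 1932035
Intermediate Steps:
B = -5
n = -252 (n = -281 + 29 = -252)
Z(R) = 2*R
X(H, a) = -35 (X(H, a) = -5*6 - 5 = -30 - 5 = -35)
F(A) = -35*A
(1920997 + Z(1109)) + F(n) = (1920997 + 2*1109) - 35*(-252) = (1920997 + 2218) + 8820 = 1923215 + 8820 = 1932035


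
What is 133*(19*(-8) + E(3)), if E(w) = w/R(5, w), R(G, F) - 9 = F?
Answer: -80731/4 ≈ -20183.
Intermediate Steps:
R(G, F) = 9 + F
E(w) = w/(9 + w)
133*(19*(-8) + E(3)) = 133*(19*(-8) + 3/(9 + 3)) = 133*(-152 + 3/12) = 133*(-152 + 3*(1/12)) = 133*(-152 + ¼) = 133*(-607/4) = -80731/4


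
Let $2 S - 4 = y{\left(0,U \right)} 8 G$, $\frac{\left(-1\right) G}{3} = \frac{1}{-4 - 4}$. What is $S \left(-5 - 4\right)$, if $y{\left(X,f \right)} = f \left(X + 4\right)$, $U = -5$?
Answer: $252$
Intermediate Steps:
$y{\left(X,f \right)} = f \left(4 + X\right)$
$G = \frac{3}{8}$ ($G = - \frac{3}{-4 - 4} = - \frac{3}{-8} = \left(-3\right) \left(- \frac{1}{8}\right) = \frac{3}{8} \approx 0.375$)
$S = -28$ ($S = 2 + \frac{- 5 \left(4 + 0\right) 8 \cdot \frac{3}{8}}{2} = 2 + \frac{\left(-5\right) 4 \cdot 8 \cdot \frac{3}{8}}{2} = 2 + \frac{\left(-20\right) 8 \cdot \frac{3}{8}}{2} = 2 + \frac{\left(-160\right) \frac{3}{8}}{2} = 2 + \frac{1}{2} \left(-60\right) = 2 - 30 = -28$)
$S \left(-5 - 4\right) = - 28 \left(-5 - 4\right) = \left(-28\right) \left(-9\right) = 252$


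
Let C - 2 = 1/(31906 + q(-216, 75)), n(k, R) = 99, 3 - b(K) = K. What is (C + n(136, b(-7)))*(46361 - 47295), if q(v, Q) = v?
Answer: -1494722697/15845 ≈ -94334.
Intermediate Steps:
b(K) = 3 - K
C = 63381/31690 (C = 2 + 1/(31906 - 216) = 2 + 1/31690 = 63381/31690 ≈ 2.0000)
(C + n(136, b(-7)))*(46361 - 47295) = (63381/31690 + 99)*(46361 - 47295) = (3200691/31690)*(-934) = -1494722697/15845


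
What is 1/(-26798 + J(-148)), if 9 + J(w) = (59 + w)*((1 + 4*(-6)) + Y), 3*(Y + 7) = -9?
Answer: -1/23870 ≈ -4.1894e-5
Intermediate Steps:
Y = -10 (Y = -7 + (⅓)*(-9) = -7 - 3 = -10)
J(w) = -1956 - 33*w (J(w) = -9 + (59 + w)*((1 + 4*(-6)) - 10) = -9 + (59 + w)*((1 - 24) - 10) = -9 + (59 + w)*(-23 - 10) = -9 + (59 + w)*(-33) = -9 + (-1947 - 33*w) = -1956 - 33*w)
1/(-26798 + J(-148)) = 1/(-26798 + (-1956 - 33*(-148))) = 1/(-26798 + (-1956 + 4884)) = 1/(-26798 + 2928) = 1/(-23870) = -1/23870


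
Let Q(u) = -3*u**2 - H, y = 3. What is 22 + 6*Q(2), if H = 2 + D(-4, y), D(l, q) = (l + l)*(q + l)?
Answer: -110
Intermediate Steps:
D(l, q) = 2*l*(l + q) (D(l, q) = (2*l)*(l + q) = 2*l*(l + q))
H = 10 (H = 2 + 2*(-4)*(-4 + 3) = 2 + 2*(-4)*(-1) = 2 + 8 = 10)
Q(u) = -10 - 3*u**2 (Q(u) = -3*u**2 - 1*10 = -3*u**2 - 10 = -10 - 3*u**2)
22 + 6*Q(2) = 22 + 6*(-10 - 3*2**2) = 22 + 6*(-10 - 3*4) = 22 + 6*(-10 - 12) = 22 + 6*(-22) = 22 - 132 = -110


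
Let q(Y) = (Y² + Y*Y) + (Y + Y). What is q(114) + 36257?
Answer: 62477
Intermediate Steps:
q(Y) = 2*Y + 2*Y² (q(Y) = (Y² + Y²) + 2*Y = 2*Y² + 2*Y = 2*Y + 2*Y²)
q(114) + 36257 = 2*114*(1 + 114) + 36257 = 2*114*115 + 36257 = 26220 + 36257 = 62477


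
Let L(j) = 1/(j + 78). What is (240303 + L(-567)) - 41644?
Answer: 97144250/489 ≈ 1.9866e+5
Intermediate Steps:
L(j) = 1/(78 + j)
(240303 + L(-567)) - 41644 = (240303 + 1/(78 - 567)) - 41644 = (240303 + 1/(-489)) - 41644 = (240303 - 1/489) - 41644 = 117508166/489 - 41644 = 97144250/489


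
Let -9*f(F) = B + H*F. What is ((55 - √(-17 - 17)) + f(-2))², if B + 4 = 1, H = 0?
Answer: 27250/9 - 332*I*√34/3 ≈ 3027.8 - 645.29*I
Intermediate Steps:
B = -3 (B = -4 + 1 = -3)
f(F) = ⅓ (f(F) = -(-3 + 0*F)/9 = -(-3 + 0)/9 = -⅑*(-3) = ⅓)
((55 - √(-17 - 17)) + f(-2))² = ((55 - √(-17 - 17)) + ⅓)² = ((55 - √(-34)) + ⅓)² = ((55 - I*√34) + ⅓)² = (166/3 - I*√34)²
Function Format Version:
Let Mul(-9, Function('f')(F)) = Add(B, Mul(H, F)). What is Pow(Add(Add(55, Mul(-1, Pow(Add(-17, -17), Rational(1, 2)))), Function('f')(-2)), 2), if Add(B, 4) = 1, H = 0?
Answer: Add(Rational(27250, 9), Mul(Rational(-332, 3), I, Pow(34, Rational(1, 2)))) ≈ Add(3027.8, Mul(-645.29, I))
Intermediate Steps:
B = -3 (B = Add(-4, 1) = -3)
Function('f')(F) = Rational(1, 3) (Function('f')(F) = Mul(Rational(-1, 9), Add(-3, Mul(0, F))) = Mul(Rational(-1, 9), Add(-3, 0)) = Mul(Rational(-1, 9), -3) = Rational(1, 3))
Pow(Add(Add(55, Mul(-1, Pow(Add(-17, -17), Rational(1, 2)))), Function('f')(-2)), 2) = Pow(Add(Add(55, Mul(-1, Pow(Add(-17, -17), Rational(1, 2)))), Rational(1, 3)), 2) = Pow(Add(Add(55, Mul(-1, Pow(-34, Rational(1, 2)))), Rational(1, 3)), 2) = Pow(Add(Add(55, Mul(-1, Mul(I, Pow(34, Rational(1, 2))))), Rational(1, 3)), 2) = Pow(Add(Add(55, Mul(-1, I, Pow(34, Rational(1, 2)))), Rational(1, 3)), 2) = Pow(Add(Rational(166, 3), Mul(-1, I, Pow(34, Rational(1, 2)))), 2)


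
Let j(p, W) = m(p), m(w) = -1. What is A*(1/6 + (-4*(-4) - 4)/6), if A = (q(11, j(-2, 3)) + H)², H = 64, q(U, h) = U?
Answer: 24375/2 ≈ 12188.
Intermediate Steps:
j(p, W) = -1
A = 5625 (A = (11 + 64)² = 75² = 5625)
A*(1/6 + (-4*(-4) - 4)/6) = 5625*(1/6 + (-4*(-4) - 4)/6) = 5625*(1*(⅙) + (16 - 4)*(⅙)) = 5625*(⅙ + 12*(⅙)) = 5625*(⅙ + 2) = 5625*(13/6) = 24375/2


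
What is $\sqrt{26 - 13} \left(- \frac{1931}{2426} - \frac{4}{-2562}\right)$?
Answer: $- \frac{2468759 \sqrt{13}}{3107706} \approx -2.8642$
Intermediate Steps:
$\sqrt{26 - 13} \left(- \frac{1931}{2426} - \frac{4}{-2562}\right) = \sqrt{13} \left(\left(-1931\right) \frac{1}{2426} - - \frac{2}{1281}\right) = \sqrt{13} \left(- \frac{1931}{2426} + \frac{2}{1281}\right) = \sqrt{13} \left(- \frac{2468759}{3107706}\right) = - \frac{2468759 \sqrt{13}}{3107706}$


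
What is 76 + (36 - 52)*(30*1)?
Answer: -404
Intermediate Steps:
76 + (36 - 52)*(30*1) = 76 - 16*30 = 76 - 480 = -404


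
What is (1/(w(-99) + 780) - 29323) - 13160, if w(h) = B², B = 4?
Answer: -33816467/796 ≈ -42483.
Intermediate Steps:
w(h) = 16 (w(h) = 4² = 16)
(1/(w(-99) + 780) - 29323) - 13160 = (1/(16 + 780) - 29323) - 13160 = (1/796 - 29323) - 13160 = -23341107/796 - 13160 = -33816467/796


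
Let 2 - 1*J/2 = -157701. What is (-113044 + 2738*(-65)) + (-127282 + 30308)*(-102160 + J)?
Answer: -20679608618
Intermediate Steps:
J = 315406 (J = 4 - 2*(-157701) = 4 + 315402 = 315406)
(-113044 + 2738*(-65)) + (-127282 + 30308)*(-102160 + J) = (-113044 + 2738*(-65)) + (-127282 + 30308)*(-102160 + 315406) = (-113044 - 177970) - 96974*213246 = -291014 - 20679317604 = -20679608618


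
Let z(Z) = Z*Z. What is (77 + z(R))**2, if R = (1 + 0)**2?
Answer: 6084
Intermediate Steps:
R = 1 (R = 1**2 = 1)
z(Z) = Z**2
(77 + z(R))**2 = (77 + 1**2)**2 = (77 + 1)**2 = 78**2 = 6084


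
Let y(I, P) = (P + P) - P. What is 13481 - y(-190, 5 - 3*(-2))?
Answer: 13470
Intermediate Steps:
y(I, P) = P (y(I, P) = 2*P - P = P)
13481 - y(-190, 5 - 3*(-2)) = 13481 - (5 - 3*(-2)) = 13481 - (5 + 6) = 13481 - 1*11 = 13481 - 11 = 13470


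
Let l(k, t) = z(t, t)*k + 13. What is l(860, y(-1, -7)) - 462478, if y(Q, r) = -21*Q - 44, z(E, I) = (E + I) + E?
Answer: -521805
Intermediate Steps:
z(E, I) = I + 2*E
y(Q, r) = -44 - 21*Q
l(k, t) = 13 + 3*k*t (l(k, t) = (t + 2*t)*k + 13 = (3*t)*k + 13 = 3*k*t + 13 = 13 + 3*k*t)
l(860, y(-1, -7)) - 462478 = (13 + 3*860*(-44 - 21*(-1))) - 462478 = (13 + 3*860*(-44 + 21)) - 462478 = (13 + 3*860*(-23)) - 462478 = (13 - 59340) - 462478 = -59327 - 462478 = -521805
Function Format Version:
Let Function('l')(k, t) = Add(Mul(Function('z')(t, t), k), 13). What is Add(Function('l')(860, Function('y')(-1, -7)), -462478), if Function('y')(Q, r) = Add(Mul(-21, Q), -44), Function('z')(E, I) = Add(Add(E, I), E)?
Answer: -521805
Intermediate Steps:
Function('z')(E, I) = Add(I, Mul(2, E))
Function('y')(Q, r) = Add(-44, Mul(-21, Q))
Function('l')(k, t) = Add(13, Mul(3, k, t)) (Function('l')(k, t) = Add(Mul(Add(t, Mul(2, t)), k), 13) = Add(Mul(Mul(3, t), k), 13) = Add(Mul(3, k, t), 13) = Add(13, Mul(3, k, t)))
Add(Function('l')(860, Function('y')(-1, -7)), -462478) = Add(Add(13, Mul(3, 860, Add(-44, Mul(-21, -1)))), -462478) = Add(Add(13, Mul(3, 860, Add(-44, 21))), -462478) = Add(Add(13, Mul(3, 860, -23)), -462478) = Add(Add(13, -59340), -462478) = Add(-59327, -462478) = -521805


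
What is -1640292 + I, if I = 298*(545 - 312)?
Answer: -1570858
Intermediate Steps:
I = 69434 (I = 298*233 = 69434)
-1640292 + I = -1640292 + 69434 = -1570858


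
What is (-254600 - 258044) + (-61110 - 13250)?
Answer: -587004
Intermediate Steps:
(-254600 - 258044) + (-61110 - 13250) = -512644 - 74360 = -587004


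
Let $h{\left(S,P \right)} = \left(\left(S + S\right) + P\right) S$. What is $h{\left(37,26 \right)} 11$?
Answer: $40700$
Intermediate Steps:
$h{\left(S,P \right)} = S \left(P + 2 S\right)$ ($h{\left(S,P \right)} = \left(2 S + P\right) S = \left(P + 2 S\right) S = S \left(P + 2 S\right)$)
$h{\left(37,26 \right)} 11 = 37 \left(26 + 2 \cdot 37\right) 11 = 37 \left(26 + 74\right) 11 = 37 \cdot 100 \cdot 11 = 3700 \cdot 11 = 40700$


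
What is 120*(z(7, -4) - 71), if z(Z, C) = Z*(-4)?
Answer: -11880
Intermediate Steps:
z(Z, C) = -4*Z
120*(z(7, -4) - 71) = 120*(-4*7 - 71) = 120*(-28 - 71) = 120*(-99) = -11880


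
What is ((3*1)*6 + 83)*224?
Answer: 22624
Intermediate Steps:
((3*1)*6 + 83)*224 = (3*6 + 83)*224 = (18 + 83)*224 = 101*224 = 22624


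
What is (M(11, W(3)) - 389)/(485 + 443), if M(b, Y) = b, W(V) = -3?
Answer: -189/464 ≈ -0.40733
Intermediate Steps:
(M(11, W(3)) - 389)/(485 + 443) = (11 - 389)/(485 + 443) = -378/928 = (1/928)*(-378) = -189/464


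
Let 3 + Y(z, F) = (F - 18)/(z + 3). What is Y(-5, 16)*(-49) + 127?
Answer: 225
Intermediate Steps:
Y(z, F) = -3 + (-18 + F)/(3 + z) (Y(z, F) = -3 + (F - 18)/(z + 3) = -3 + (-18 + F)/(3 + z))
Y(-5, 16)*(-49) + 127 = ((-27 + 16 - 3*(-5))/(3 - 5))*(-49) + 127 = ((-27 + 16 + 15)/(-2))*(-49) + 127 = -½*4*(-49) + 127 = -2*(-49) + 127 = 98 + 127 = 225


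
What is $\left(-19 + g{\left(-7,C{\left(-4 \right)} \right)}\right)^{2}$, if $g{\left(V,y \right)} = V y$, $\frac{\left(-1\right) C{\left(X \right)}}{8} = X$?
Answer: $59049$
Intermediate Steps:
$C{\left(X \right)} = - 8 X$
$\left(-19 + g{\left(-7,C{\left(-4 \right)} \right)}\right)^{2} = \left(-19 - 7 \left(\left(-8\right) \left(-4\right)\right)\right)^{2} = \left(-19 - 224\right)^{2} = \left(-243\right)^{2} = 59049$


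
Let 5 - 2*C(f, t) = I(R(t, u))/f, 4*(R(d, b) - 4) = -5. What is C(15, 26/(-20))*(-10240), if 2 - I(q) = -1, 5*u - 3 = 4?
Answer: -24576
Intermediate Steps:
u = 7/5 (u = ⅗ + (⅕)*4 = ⅗ + ⅘ = 7/5 ≈ 1.4000)
R(d, b) = 11/4 (R(d, b) = 4 + (¼)*(-5) = 4 - 5/4 = 11/4)
I(q) = 3 (I(q) = 2 - 1*(-1) = 2 + 1 = 3)
C(f, t) = 5/2 - 3/(2*f)
C(15, 26/(-20))*(-10240) = ((½)*(-3 + 5*15)/15)*(-10240) = ((½)*(1/15)*(-3 + 75))*(-10240) = ((½)*(1/15)*72)*(-10240) = (12/5)*(-10240) = -24576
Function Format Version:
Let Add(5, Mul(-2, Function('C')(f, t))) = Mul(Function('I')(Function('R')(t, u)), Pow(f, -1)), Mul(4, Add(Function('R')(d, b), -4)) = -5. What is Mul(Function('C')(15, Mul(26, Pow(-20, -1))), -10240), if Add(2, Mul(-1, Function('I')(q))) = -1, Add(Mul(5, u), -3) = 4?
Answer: -24576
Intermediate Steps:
u = Rational(7, 5) (u = Add(Rational(3, 5), Mul(Rational(1, 5), 4)) = Add(Rational(3, 5), Rational(4, 5)) = Rational(7, 5) ≈ 1.4000)
Function('R')(d, b) = Rational(11, 4) (Function('R')(d, b) = Add(4, Mul(Rational(1, 4), -5)) = Add(4, Rational(-5, 4)) = Rational(11, 4))
Function('I')(q) = 3 (Function('I')(q) = Add(2, Mul(-1, -1)) = Add(2, 1) = 3)
Function('C')(f, t) = Add(Rational(5, 2), Mul(Rational(-3, 2), Pow(f, -1))) (Function('C')(f, t) = Add(Rational(5, 2), Mul(Rational(-1, 2), Mul(3, Pow(f, -1)))) = Add(Rational(5, 2), Mul(Rational(-3, 2), Pow(f, -1))))
Mul(Function('C')(15, Mul(26, Pow(-20, -1))), -10240) = Mul(Mul(Rational(1, 2), Pow(15, -1), Add(-3, Mul(5, 15))), -10240) = Mul(Mul(Rational(1, 2), Rational(1, 15), Add(-3, 75)), -10240) = Mul(Mul(Rational(1, 2), Rational(1, 15), 72), -10240) = Mul(Rational(12, 5), -10240) = -24576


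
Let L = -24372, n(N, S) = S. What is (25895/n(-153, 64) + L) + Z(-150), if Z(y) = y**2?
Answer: -93913/64 ≈ -1467.4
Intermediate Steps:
(25895/n(-153, 64) + L) + Z(-150) = (25895/64 - 24372) + (-150)**2 = (25895*(1/64) - 24372) + 22500 = (25895/64 - 24372) + 22500 = -1533913/64 + 22500 = -93913/64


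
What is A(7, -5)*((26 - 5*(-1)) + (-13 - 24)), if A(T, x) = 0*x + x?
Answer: 30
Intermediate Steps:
A(T, x) = x (A(T, x) = 0 + x = x)
A(7, -5)*((26 - 5*(-1)) + (-13 - 24)) = -5*((26 - 5*(-1)) + (-13 - 24)) = -5*((26 - 1*(-5)) - 37) = -5*((26 + 5) - 37) = -5*(31 - 37) = -5*(-6) = 30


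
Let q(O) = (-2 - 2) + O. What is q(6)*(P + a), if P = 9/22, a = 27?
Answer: 603/11 ≈ 54.818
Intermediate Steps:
q(O) = -4 + O
P = 9/22 (P = 9*(1/22) = 9/22 ≈ 0.40909)
q(6)*(P + a) = (-4 + 6)*(9/22 + 27) = 2*(603/22) = 603/11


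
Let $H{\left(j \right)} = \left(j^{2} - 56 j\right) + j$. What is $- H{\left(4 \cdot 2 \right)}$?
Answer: $376$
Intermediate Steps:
$H{\left(j \right)} = j^{2} - 55 j$
$- H{\left(4 \cdot 2 \right)} = - 4 \cdot 2 \left(-55 + 4 \cdot 2\right) = - 8 \left(-55 + 8\right) = - 8 \left(-47\right) = \left(-1\right) \left(-376\right) = 376$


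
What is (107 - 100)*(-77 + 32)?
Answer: -315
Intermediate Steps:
(107 - 100)*(-77 + 32) = 7*(-45) = -315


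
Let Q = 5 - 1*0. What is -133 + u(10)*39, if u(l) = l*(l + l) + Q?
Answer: 7862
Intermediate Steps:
Q = 5 (Q = 5 + 0 = 5)
u(l) = 5 + 2*l² (u(l) = l*(l + l) + 5 = l*(2*l) + 5 = 2*l² + 5 = 5 + 2*l²)
-133 + u(10)*39 = -133 + (5 + 2*10²)*39 = -133 + (5 + 2*100)*39 = -133 + (5 + 200)*39 = -133 + 205*39 = -133 + 7995 = 7862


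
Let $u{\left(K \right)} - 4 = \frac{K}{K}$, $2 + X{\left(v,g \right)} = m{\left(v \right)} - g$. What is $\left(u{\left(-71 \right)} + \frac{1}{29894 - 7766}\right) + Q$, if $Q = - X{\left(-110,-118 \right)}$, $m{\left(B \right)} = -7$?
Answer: $- \frac{2301311}{22128} \approx -104.0$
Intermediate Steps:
$X{\left(v,g \right)} = -9 - g$ ($X{\left(v,g \right)} = -2 - \left(7 + g\right) = -9 - g$)
$u{\left(K \right)} = 5$ ($u{\left(K \right)} = 4 + \frac{K}{K} = 4 + 1 = 5$)
$Q = -109$ ($Q = - (-9 - -118) = - (-9 + 118) = \left(-1\right) 109 = -109$)
$\left(u{\left(-71 \right)} + \frac{1}{29894 - 7766}\right) + Q = \left(5 + \frac{1}{29894 - 7766}\right) - 109 = \left(5 + \frac{1}{22128}\right) - 109 = \frac{110641}{22128} - 109 = - \frac{2301311}{22128}$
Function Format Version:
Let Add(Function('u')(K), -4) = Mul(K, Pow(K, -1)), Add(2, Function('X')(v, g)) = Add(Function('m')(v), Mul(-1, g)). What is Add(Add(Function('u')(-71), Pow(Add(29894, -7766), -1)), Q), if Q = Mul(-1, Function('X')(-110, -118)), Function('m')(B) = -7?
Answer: Rational(-2301311, 22128) ≈ -104.00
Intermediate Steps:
Function('X')(v, g) = Add(-9, Mul(-1, g)) (Function('X')(v, g) = Add(-2, Add(-7, Mul(-1, g))) = Add(-9, Mul(-1, g)))
Function('u')(K) = 5 (Function('u')(K) = Add(4, Mul(K, Pow(K, -1))) = Add(4, 1) = 5)
Q = -109 (Q = Mul(-1, Add(-9, Mul(-1, -118))) = Mul(-1, Add(-9, 118)) = Mul(-1, 109) = -109)
Add(Add(Function('u')(-71), Pow(Add(29894, -7766), -1)), Q) = Add(Add(5, Pow(Add(29894, -7766), -1)), -109) = Add(Add(5, Pow(22128, -1)), -109) = Add(Add(5, Rational(1, 22128)), -109) = Add(Rational(110641, 22128), -109) = Rational(-2301311, 22128)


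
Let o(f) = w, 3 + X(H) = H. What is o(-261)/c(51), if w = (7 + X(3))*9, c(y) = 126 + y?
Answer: 21/59 ≈ 0.35593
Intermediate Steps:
X(H) = -3 + H
w = 63 (w = (7 + (-3 + 3))*9 = (7 + 0)*9 = 7*9 = 63)
o(f) = 63
o(-261)/c(51) = 63/(126 + 51) = 63/177 = 63*(1/177) = 21/59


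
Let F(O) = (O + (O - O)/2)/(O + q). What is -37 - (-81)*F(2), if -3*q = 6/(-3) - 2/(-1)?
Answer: 44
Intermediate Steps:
q = 0 (q = -(6/(-3) - 2/(-1))/3 = -(6*(-⅓) - 2*(-1))/3 = -(-2 + 2)/3 = -⅓*0 = 0)
F(O) = 1 (F(O) = (O + (O - O)/2)/(O + 0) = (O + 0*(½))/O = (O + 0)/O = O/O = 1)
-37 - (-81)*F(2) = -37 - (-81) = -37 - 9*(-9) = -37 + 81 = 44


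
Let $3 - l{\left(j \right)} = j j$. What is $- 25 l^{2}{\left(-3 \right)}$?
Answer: $-900$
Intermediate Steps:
$l{\left(j \right)} = 3 - j^{2}$ ($l{\left(j \right)} = 3 - j j = 3 - j^{2}$)
$- 25 l^{2}{\left(-3 \right)} = - 25 \left(3 - \left(-3\right)^{2}\right)^{2} = - 25 \left(3 - 9\right)^{2} = - 25 \left(-6\right)^{2} = \left(-25\right) 36 = -900$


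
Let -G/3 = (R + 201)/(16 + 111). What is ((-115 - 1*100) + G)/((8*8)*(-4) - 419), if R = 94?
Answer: 5638/17145 ≈ 0.32884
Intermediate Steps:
G = -885/127 (G = -3*(94 + 201)/(16 + 111) = -885/127 ≈ -6.9685)
((-115 - 1*100) + G)/((8*8)*(-4) - 419) = ((-115 - 1*100) - 885/127)/((8*8)*(-4) - 419) = ((-115 - 100) - 885/127)/(64*(-4) - 419) = (-215 - 885/127)/(-256 - 419) = -28190/127/(-675) = -28190/127*(-1/675) = 5638/17145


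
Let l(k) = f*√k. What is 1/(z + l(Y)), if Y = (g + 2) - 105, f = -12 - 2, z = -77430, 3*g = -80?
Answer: -116145/8993145472 + 7*I*√1167/8993145472 ≈ -1.2915e-5 + 2.659e-8*I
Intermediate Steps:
g = -80/3 (g = (⅓)*(-80) = -80/3 ≈ -26.667)
f = -14
Y = -389/3 (Y = (-80/3 + 2) - 105 = -74/3 - 105 = -389/3 ≈ -129.67)
l(k) = -14*√k
1/(z + l(Y)) = 1/(-77430 - 14*I*√1167/3)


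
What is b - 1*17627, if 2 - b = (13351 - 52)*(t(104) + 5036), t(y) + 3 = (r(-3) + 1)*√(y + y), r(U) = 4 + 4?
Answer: -66951492 - 478764*√13 ≈ -6.8678e+7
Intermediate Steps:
r(U) = 8
t(y) = -3 + 9*√2*√y (t(y) = -3 + (8 + 1)*√(y + y) = -3 + 9*√(2*y) = -3 + 9*(√2*√y) = -3 + 9*√2*√y)
b = -66933865 - 478764*√13 (b = 2 - (13351 - 52)*((-3 + 9*√2*√104) + 5036) = 2 - 13299*((-3 + 9*√2*(2*√26)) + 5036) = 2 - 13299*((-3 + 36*√13) + 5036) = 2 - 13299*(5033 + 36*√13) = 2 - (66933867 + 478764*√13) = 2 + (-66933867 - 478764*√13) = -66933865 - 478764*√13 ≈ -6.8660e+7)
b - 1*17627 = (-66933865 - 478764*√13) - 1*17627 = (-66933865 - 478764*√13) - 17627 = -66951492 - 478764*√13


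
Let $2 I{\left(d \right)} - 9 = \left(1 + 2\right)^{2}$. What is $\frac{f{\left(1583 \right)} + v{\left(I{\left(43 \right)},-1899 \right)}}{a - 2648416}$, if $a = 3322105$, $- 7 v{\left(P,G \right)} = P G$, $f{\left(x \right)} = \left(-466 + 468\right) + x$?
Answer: $\frac{28186}{4715823} \approx 0.0059769$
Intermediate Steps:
$I{\left(d \right)} = 9$ ($I{\left(d \right)} = \frac{9}{2} + \frac{\left(1 + 2\right)^{2}}{2} = \frac{9}{2} + \frac{3^{2}}{2} = \frac{9}{2} + \frac{1}{2} \cdot 9 = \frac{9}{2} + \frac{9}{2} = 9$)
$f{\left(x \right)} = 2 + x$
$v{\left(P,G \right)} = - \frac{G P}{7}$ ($v{\left(P,G \right)} = - \frac{P G}{7} = - \frac{G P}{7}$)
$\frac{f{\left(1583 \right)} + v{\left(I{\left(43 \right)},-1899 \right)}}{a - 2648416} = \frac{\left(2 + 1583\right) - \left(- \frac{1899}{7}\right) 9}{3322105 - 2648416} = \frac{1585 + \frac{17091}{7}}{673689} = \frac{28186}{7} \cdot \frac{1}{673689} = \frac{28186}{4715823}$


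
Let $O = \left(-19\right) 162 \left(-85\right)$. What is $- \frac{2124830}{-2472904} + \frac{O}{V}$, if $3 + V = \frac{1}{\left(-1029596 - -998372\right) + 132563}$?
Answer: $- \frac{4097765965895375}{46987648904} \approx -87209.0$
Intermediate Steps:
$O = 261630$ ($O = \left(-3078\right) \left(-85\right) = 261630$)
$V = - \frac{304016}{101339}$ ($V = -3 + \frac{1}{\left(-1029596 - -998372\right) + 132563} = -3 + \frac{1}{\left(-1029596 + 998372\right) + 132563} = -3 + \frac{1}{-31224 + 132563} = -3 + \frac{1}{101339} = - \frac{304016}{101339} \approx -3.0$)
$- \frac{2124830}{-2472904} + \frac{O}{V} = - \frac{2124830}{-2472904} + \frac{261630}{- \frac{304016}{101339}} = \left(-2124830\right) \left(- \frac{1}{2472904}\right) + 261630 \left(- \frac{101339}{304016}\right) = \frac{1062415}{1236452} - \frac{13256661285}{152008} = - \frac{4097765965895375}{46987648904}$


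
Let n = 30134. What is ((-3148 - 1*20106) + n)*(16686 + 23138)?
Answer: 273989120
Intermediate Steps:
((-3148 - 1*20106) + n)*(16686 + 23138) = ((-3148 - 1*20106) + 30134)*(16686 + 23138) = ((-3148 - 20106) + 30134)*39824 = (-23254 + 30134)*39824 = 6880*39824 = 273989120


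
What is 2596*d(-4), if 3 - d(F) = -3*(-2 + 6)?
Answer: 38940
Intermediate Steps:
d(F) = 15 (d(F) = 3 - (-3)*(-2 + 6) = 3 - (-3)*4 = 3 - 1*(-12) = 3 + 12 = 15)
2596*d(-4) = 2596*15 = 38940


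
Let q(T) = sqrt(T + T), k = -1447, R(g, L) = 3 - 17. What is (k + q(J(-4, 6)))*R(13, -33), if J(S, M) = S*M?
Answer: 20258 - 56*I*sqrt(3) ≈ 20258.0 - 96.995*I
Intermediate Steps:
R(g, L) = -14
J(S, M) = M*S
q(T) = sqrt(2)*sqrt(T) (q(T) = sqrt(2*T) = sqrt(2)*sqrt(T))
(k + q(J(-4, 6)))*R(13, -33) = (-1447 + sqrt(2)*sqrt(6*(-4)))*(-14) = (-1447 + sqrt(2)*sqrt(-24))*(-14) = (-1447 + sqrt(2)*(2*I*sqrt(6)))*(-14) = (-1447 + 4*I*sqrt(3))*(-14) = 20258 - 56*I*sqrt(3)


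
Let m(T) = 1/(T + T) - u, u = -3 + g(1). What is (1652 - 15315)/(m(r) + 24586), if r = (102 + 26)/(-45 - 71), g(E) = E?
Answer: -874432/1573603 ≈ -0.55569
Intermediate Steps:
r = -32/29 (r = 128/(-116) = 128*(-1/116) = -32/29 ≈ -1.1034)
u = -2 (u = -3 + 1 = -2)
m(T) = 2 + 1/(2*T) (m(T) = 1/(T + T) - 1*(-2) = 1/(2*T) + 2 = 2 + 1/(2*T))
(1652 - 15315)/(m(r) + 24586) = (1652 - 15315)/((2 + 1/(2*(-32/29))) + 24586) = -13663/((2 + (½)*(-29/32)) + 24586) = -13663/((2 - 29/64) + 24586) = -13663/(99/64 + 24586) = -13663/1573603/64 = -13663*64/1573603 = -874432/1573603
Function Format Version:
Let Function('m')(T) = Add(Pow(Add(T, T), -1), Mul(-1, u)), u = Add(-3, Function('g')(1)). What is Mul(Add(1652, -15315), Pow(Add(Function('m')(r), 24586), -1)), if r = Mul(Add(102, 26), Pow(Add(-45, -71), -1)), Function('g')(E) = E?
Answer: Rational(-874432, 1573603) ≈ -0.55569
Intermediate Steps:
r = Rational(-32, 29) (r = Mul(128, Pow(-116, -1)) = Mul(128, Rational(-1, 116)) = Rational(-32, 29) ≈ -1.1034)
u = -2 (u = Add(-3, 1) = -2)
Function('m')(T) = Add(2, Mul(Rational(1, 2), Pow(T, -1))) (Function('m')(T) = Add(Pow(Add(T, T), -1), Mul(-1, -2)) = Add(Pow(Mul(2, T), -1), 2) = Add(Mul(Rational(1, 2), Pow(T, -1)), 2) = Add(2, Mul(Rational(1, 2), Pow(T, -1))))
Mul(Add(1652, -15315), Pow(Add(Function('m')(r), 24586), -1)) = Mul(Add(1652, -15315), Pow(Add(Add(2, Mul(Rational(1, 2), Pow(Rational(-32, 29), -1))), 24586), -1)) = Mul(-13663, Pow(Add(Add(2, Mul(Rational(1, 2), Rational(-29, 32))), 24586), -1)) = Mul(-13663, Pow(Add(Add(2, Rational(-29, 64)), 24586), -1)) = Mul(-13663, Pow(Add(Rational(99, 64), 24586), -1)) = Mul(-13663, Pow(Rational(1573603, 64), -1)) = Mul(-13663, Rational(64, 1573603)) = Rational(-874432, 1573603)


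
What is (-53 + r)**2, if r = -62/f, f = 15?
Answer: 734449/225 ≈ 3264.2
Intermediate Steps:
r = -62/15 ≈ -4.1333
(-53 + r)**2 = (-53 - 62/15)**2 = (-857/15)**2 = 734449/225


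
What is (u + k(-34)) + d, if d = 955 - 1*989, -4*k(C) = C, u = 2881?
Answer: 5711/2 ≈ 2855.5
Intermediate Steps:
k(C) = -C/4
d = -34 (d = 955 - 989 = -34)
(u + k(-34)) + d = (2881 - ¼*(-34)) - 34 = (2881 + 17/2) - 34 = 5779/2 - 34 = 5711/2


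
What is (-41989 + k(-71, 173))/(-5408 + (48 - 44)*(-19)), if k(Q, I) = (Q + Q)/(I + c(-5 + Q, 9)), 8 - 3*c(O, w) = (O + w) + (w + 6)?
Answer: 8104019/1058412 ≈ 7.6568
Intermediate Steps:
c(O, w) = 2/3 - 2*w/3 - O/3 (c(O, w) = 8/3 - ((O + w) + (w + 6))/3 = 8/3 - ((O + w) + (6 + w))/3 = 8/3 - (6 + O + 2*w)/3 = 8/3 + (-2 - 2*w/3 - O/3) = 2/3 - 2*w/3 - O/3)
k(Q, I) = 2*Q/(-11/3 + I - Q/3) (k(Q, I) = (Q + Q)/(I + (2/3 - 2/3*9 - (-5 + Q)/3)) = (2*Q)/(I + (2/3 - 6 + (5/3 - Q/3))) = (2*Q)/(I + (-11/3 - Q/3)) = (2*Q)/(-11/3 + I - Q/3) = 2*Q/(-11/3 + I - Q/3))
(-41989 + k(-71, 173))/(-5408 + (48 - 44)*(-19)) = (-41989 + 6*(-71)/(-11 - 1*(-71) + 3*173))/(-5408 + (48 - 44)*(-19)) = (-41989 + 6*(-71)/(-11 + 71 + 519))/(-5408 + 4*(-19)) = (-41989 + 6*(-71)/579)/(-5408 - 76) = (-41989 + 6*(-71)*(1/579))/(-5484) = (-41989 - 142/193)*(-1/5484) = -8104019/193*(-1/5484) = 8104019/1058412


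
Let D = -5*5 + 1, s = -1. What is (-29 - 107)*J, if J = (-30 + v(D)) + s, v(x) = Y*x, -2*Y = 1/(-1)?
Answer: 5848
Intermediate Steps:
Y = ½ (Y = -½/(-1) = -½*(-1) = ½ ≈ 0.50000)
D = -24 (D = -25 + 1 = -24)
v(x) = x/2
J = -43 (J = (-30 + (½)*(-24)) - 1 = (-30 - 12) - 1 = -42 - 1 = -43)
(-29 - 107)*J = (-29 - 107)*(-43) = -136*(-43) = 5848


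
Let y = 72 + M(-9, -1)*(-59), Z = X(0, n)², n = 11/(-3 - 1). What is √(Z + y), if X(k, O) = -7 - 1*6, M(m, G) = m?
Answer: 2*√193 ≈ 27.785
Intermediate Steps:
n = -11/4 (n = 11/(-4) = 11*(-¼) = -11/4 ≈ -2.7500)
X(k, O) = -13 (X(k, O) = -7 - 6 = -13)
Z = 169 (Z = (-13)² = 169)
y = 603 (y = 72 - 9*(-59) = 72 + 531 = 603)
√(Z + y) = √(169 + 603) = √772 = 2*√193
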